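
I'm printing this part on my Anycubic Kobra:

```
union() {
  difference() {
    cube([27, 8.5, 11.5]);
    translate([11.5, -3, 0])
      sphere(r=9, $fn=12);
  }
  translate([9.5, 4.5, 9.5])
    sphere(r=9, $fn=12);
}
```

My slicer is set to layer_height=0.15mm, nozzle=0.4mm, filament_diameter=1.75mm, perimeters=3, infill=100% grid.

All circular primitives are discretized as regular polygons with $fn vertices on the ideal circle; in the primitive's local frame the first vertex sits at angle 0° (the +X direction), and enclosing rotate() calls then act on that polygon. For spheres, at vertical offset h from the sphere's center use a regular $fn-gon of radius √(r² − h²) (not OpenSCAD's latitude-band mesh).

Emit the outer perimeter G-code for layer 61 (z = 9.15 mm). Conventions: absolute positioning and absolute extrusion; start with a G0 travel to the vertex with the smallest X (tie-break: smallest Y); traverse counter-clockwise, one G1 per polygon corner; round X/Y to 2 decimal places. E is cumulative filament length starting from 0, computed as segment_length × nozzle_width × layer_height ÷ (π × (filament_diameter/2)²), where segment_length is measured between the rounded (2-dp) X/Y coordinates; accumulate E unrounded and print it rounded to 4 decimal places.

At z = 9.15 mm: the cube is present — its section is the full 27×8.5 rectangle; the sphere at (11.5, -3) does not reach this height (|z−center|=9.150 > r=9); Taking the first minus the rest: none of the subtracted shapes is present at this height, so the 27×8.5 cube is unchanged — 1 connected region; the r=9 sphere at (9.5, 4.5) contributes a regular 12-gon of circumradius √(9²−0.35²) = 8.993; Merging all regions: the regions partially overlap (shared area 143.17 mm²), so overlapping operands fuse into one piece — 1 connected region. The outline is a single polygon with 16 vertices. Extrusion per mm of travel: 0.4 × 0.15 / (π × 0.875²) = 0.024945. Accumulating E over each segment gives final E = 1.9422.

G0 X0.00 Y0.00 Z9.15
G1 X1.72 Y0.00 E0.0429
G1 X5.00 Y-3.29 E0.1588
G1 X9.50 Y-4.49 E0.2750
G1 X14.00 Y-3.29 E0.3911
G1 X17.28 Y0.00 E0.5070
G1 X27.00 Y0.00 E0.7495
G1 X27.00 Y8.50 E0.9615
G1 X17.42 Y8.50 E1.2005
G1 X17.29 Y9.00 E1.2134
G1 X14.00 Y12.29 E1.3295
G1 X9.50 Y13.49 E1.4456
G1 X5.00 Y12.29 E1.5618
G1 X1.71 Y9.00 E1.6779
G1 X1.58 Y8.50 E1.6908
G1 X0.00 Y8.50 E1.7302
G1 X0.00 Y0.00 E1.9422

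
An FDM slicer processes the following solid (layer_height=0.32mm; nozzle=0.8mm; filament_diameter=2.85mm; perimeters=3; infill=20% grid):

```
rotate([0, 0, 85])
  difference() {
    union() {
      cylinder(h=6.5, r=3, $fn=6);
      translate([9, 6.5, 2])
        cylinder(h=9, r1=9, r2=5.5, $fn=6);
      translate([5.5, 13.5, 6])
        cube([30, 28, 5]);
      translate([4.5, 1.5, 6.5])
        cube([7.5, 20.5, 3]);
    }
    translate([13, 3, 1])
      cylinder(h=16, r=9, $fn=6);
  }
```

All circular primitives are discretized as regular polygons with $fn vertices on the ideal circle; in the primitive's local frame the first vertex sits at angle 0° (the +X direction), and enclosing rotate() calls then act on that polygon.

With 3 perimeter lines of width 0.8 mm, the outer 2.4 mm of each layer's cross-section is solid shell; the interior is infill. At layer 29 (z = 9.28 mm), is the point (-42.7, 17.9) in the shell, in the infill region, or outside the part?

At z = 9.28 mm: the cylinder is not intersected at this z (z outside [0, 6.5]); the cone at (9, 6.5) contributes a regular 6-gon of circumradius 6.169 (interpolated between r1=9 and r2=5.5 at t=0.809); the 30×28 cube at (5.5, 13.5) contributes its full rectangle; the cube at (4.5, 1.5) (footprint 7.5×20.5) is included at this height; Taking the union: the regions partially overlap (shared area 129.80 mm²), so overlapping operands fuse into one piece — 1 connected region; the cylinder at (13, 3): section is a regular 6-gon, circumradius r=9; Subtracting the remaining from the first: starting from the result so far, the r=9 cylinder at (13, 3) partially overlaps it — only the 74.84 mm² overlap (of its 210.44 mm²) is removed, clipping the outline — 2 connected regions; (whole slice rotated 85° about Z — lengths, areas and connectivity unchanged). Overall, the cross-section has 2 separate islands. Undo the 85° rotation: the query point maps to (14.110, 44.098) in the un-rotated model frame. The nearest boundary edge runs (5.50, 41.50)→(35.50, 41.50); distance from the point to it = 2.60 mm. The point is not inside any of the regions above, so it lies outside the cross-section (2.60 mm from the nearest boundary).

outside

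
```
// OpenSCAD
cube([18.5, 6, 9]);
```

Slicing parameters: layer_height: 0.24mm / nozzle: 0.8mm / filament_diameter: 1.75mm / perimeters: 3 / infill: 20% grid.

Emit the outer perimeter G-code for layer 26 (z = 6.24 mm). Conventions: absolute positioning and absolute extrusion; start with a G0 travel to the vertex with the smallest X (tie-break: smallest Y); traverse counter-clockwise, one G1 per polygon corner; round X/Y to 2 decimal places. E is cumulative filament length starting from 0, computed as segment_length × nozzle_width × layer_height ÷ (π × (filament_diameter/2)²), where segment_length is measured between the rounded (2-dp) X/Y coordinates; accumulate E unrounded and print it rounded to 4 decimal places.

At z = 6.24 mm: the cube (footprint 18.5×6) is included at this height. The outline is a single polygon with 4 vertices. Extrusion per mm of travel: 0.8 × 0.24 / (π × 0.875²) = 0.079824. Accumulating E over each segment gives final E = 3.9114.

G0 X0.00 Y0.00 Z6.24
G1 X18.50 Y0.00 E1.4767
G1 X18.50 Y6.00 E1.9557
G1 X0.00 Y6.00 E3.4324
G1 X0.00 Y0.00 E3.9114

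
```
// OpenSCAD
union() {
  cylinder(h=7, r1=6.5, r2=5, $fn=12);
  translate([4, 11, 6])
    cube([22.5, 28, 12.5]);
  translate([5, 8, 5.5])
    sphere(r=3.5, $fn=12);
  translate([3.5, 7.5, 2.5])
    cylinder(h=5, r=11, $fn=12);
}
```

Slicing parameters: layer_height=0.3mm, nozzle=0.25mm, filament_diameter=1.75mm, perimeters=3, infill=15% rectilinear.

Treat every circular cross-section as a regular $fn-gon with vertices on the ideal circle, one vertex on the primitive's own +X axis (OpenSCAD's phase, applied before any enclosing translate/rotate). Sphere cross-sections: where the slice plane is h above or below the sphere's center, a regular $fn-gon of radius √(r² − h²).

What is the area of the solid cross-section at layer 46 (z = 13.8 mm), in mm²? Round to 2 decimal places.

At z = 13.8 mm: the cone does not reach this height (z outside [0, 7]); the 22.5×28 cube at (4, 11) contributes its full rectangle (area 630.00 mm²); the sphere at (5, 8) is not intersected at this z (|z−center|=8.300 > r=3.5); the cylinder at (3.5, 7.5) does not reach this height (z outside [2.5, 7.5]); Combining (union): only the 22.5×28 cube at (4, 11) is present, so the union is just that shape — area = 630.00 mm². Overall, the cross-section is a single solid region. Net area = 630.00 mm².

630.00 mm²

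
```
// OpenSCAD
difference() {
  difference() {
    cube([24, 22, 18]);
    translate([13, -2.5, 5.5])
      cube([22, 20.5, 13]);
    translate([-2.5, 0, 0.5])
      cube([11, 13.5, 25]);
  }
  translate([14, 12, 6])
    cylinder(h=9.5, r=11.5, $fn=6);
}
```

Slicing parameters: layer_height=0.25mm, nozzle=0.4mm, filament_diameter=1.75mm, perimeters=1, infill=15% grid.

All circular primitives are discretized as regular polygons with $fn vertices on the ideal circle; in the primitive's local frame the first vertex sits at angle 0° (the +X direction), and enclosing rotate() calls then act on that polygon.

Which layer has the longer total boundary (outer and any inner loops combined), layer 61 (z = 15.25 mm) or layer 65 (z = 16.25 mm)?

layer 65 (z = 16.25 mm)

Layer 61 (z = 15.25): the cube is present — its section is the full 24×22 rectangle (perimeter 92.00 mm); the cube at (13, -2.5) is present — its section is the full 22×20.5 rectangle (perimeter 85.00 mm); the cube at (-2.5, 0) (footprint 11×13.5) is included at this height (perimeter 49.00 mm); After the difference (first − rest): starting from the 24×22 cube, the 22×20.5 cube at (13, -2.5) partially overlaps it — only the 198.00 mm² overlap (of its 451.00 mm²) is removed, clipping the outline; the 11×13.5 cube at (-2.5, 0) partially overlaps it — only the 114.75 mm² overlap (of its 148.50 mm²) is removed, clipping the outline — boundary = 92.00 mm; the cylinder at (14, 12): section is a regular 6-gon, circumradius r=11.5 (perimeter = 2·6·11.500·sin(180°/6) = 69.00 mm); After the difference (first − rest): starting from that combined region, the r=11.5 cylinder at (14, 12) partially overlaps it — only the 143.66 mm² overlap (of its 343.60 mm²) is removed, clipping the outline — boundary = 80.75 mm. So its perimeter = 80.75 mm. Layer 65 (z = 16.25): the 24×22 cube contributes its full rectangle (perimeter 92.00 mm); the 22×20.5 cube at (13, -2.5) contributes its full rectangle (perimeter 85.00 mm); the cube at (-2.5, 0) is present — its section is the full 11×13.5 rectangle (perimeter 49.00 mm); Subtracting the remaining from the first: starting from the 24×22 cube, the 22×20.5 cube at (13, -2.5) partially overlaps it — only the 198.00 mm² overlap (of its 451.00 mm²) is removed, clipping the outline; the 11×13.5 cube at (-2.5, 0) partially overlaps it — only the 114.75 mm² overlap (of its 148.50 mm²) is removed, clipping the outline — boundary = 92.00 mm; the cylinder at (14, 12) is absent (z outside [6, 15.5]); Taking the first minus the rest: none of the subtracted shapes is present at this height, so that combined region is unchanged — boundary = 92.00 mm. So its perimeter = 92.00 mm. Layer 65 is larger (92.00 vs 80.75 mm).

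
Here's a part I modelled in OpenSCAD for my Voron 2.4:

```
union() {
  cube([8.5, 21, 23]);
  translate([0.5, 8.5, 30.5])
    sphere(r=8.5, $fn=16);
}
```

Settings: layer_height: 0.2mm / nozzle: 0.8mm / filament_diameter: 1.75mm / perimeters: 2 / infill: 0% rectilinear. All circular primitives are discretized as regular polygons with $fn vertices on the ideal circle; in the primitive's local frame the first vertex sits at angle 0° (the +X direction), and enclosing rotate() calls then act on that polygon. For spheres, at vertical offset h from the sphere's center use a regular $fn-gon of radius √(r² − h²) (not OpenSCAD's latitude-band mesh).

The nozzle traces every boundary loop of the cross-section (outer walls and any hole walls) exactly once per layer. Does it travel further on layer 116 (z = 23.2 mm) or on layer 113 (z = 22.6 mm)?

Layer 116 (z = 23.2): the cube is absent (z outside [0, 23]); the r=8.5 sphere at (0.5, 8.5) slices to a regular 16-gon of circumradius 4.354 (√(r²−h²) with h=7.3 from center) (perimeter = 2·16·4.354·sin(180°/16) = 27.18 mm); Taking the union: only the r=8.5 sphere at (0.5, 8.5) is present, so the union is just that shape — boundary = 27.18 mm. So its perimeter = 27.18 mm. Layer 113 (z = 22.6): the cube (footprint 8.5×21) is included at this height (perimeter 59.00 mm); the sphere at (0.5, 8.5): section is a regular 16-gon, circumradius = √(r²−h²) = √(8.5²−7.9²) = 3.137 (perimeter = 2·16·3.137·sin(180°/16) = 19.58 mm); Combining (union): the regions partially overlap (shared area 18.15 mm²), so the edge portions inside another operand are dropped and the merged outline is re-measured after clipping — boundary = 61.70 mm. So its perimeter = 61.70 mm. Layer 113 is larger (61.70 vs 27.18 mm).

layer 113 (z = 22.6 mm)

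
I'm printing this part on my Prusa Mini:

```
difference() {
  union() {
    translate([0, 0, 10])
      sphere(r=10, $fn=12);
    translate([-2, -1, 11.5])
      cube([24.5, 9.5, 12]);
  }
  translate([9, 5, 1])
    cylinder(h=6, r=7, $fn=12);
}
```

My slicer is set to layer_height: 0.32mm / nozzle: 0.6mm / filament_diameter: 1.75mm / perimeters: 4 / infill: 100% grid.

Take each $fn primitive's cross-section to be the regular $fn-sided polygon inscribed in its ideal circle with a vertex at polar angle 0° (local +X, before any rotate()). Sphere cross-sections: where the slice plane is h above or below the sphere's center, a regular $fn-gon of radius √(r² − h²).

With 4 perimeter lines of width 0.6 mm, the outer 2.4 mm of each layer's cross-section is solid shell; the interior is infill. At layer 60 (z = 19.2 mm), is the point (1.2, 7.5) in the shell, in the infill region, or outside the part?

shell

At z = 19.2 mm: the r=10 sphere slices to a regular 12-gon of circumradius 3.919 (√(r²−h²) with h=9.2 from center); the 24.5×9.5 cube at (-2, -1) contributes its full rectangle; Merging all regions: the regions partially overlap (shared area 24.61 mm²), so overlapping operands fuse into one piece — 1 connected region; the cylinder at (9, 5) is absent (z outside [1, 7]); Taking the first minus the rest: none of the subtracted shapes is present at this height, so the result so far is unchanged — 1 connected region. Overall, the cross-section is a single solid region. The nearest boundary edge runs (-2.00, 8.50)→(22.50, 8.50); distance from the point to it = 1.00 mm. The point is inside the cross-section, 1.00 mm from the nearest boundary — within the 2.4 mm shell band (4 × 0.6).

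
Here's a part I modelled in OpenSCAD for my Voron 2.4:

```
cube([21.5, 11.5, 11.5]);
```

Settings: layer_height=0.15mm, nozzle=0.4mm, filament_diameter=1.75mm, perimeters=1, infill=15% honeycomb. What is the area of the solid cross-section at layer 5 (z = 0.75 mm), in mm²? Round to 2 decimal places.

247.25 mm²

At z = 0.75 mm: the cube is present — its section is the full 21.5×11.5 rectangle (area 247.25 mm²). Overall, the cross-section is a single solid region. Net area = 247.25 mm².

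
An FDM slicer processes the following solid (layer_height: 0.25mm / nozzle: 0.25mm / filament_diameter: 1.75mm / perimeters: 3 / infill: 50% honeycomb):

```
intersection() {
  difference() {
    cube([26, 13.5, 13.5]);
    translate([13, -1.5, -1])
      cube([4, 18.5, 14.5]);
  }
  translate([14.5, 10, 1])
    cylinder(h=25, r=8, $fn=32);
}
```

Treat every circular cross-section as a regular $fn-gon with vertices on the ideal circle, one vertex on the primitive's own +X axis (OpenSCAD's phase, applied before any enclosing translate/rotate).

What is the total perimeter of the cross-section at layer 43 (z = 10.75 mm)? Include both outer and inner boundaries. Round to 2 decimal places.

61.03 mm

At z = 10.75 mm: the cube (footprint 26×13.5) is included at this height (perimeter 79.00 mm); the cube at (13, -1.5) (footprint 4×18.5) is included at this height (perimeter 45.00 mm); Subtracting the remaining from the first: starting from the 26×13.5 cube, the 4×18.5 cube at (13, -1.5) partially overlaps it — only the 54.00 mm² overlap (of its 74.00 mm²) is removed, clipping the outline — boundary = 98.00 mm; the r=8 cylinder at (14.5, 10) gives a regular 32-gon of circumradius 8 (constant along its height) (perimeter = 2·32·8.000·sin(180°/32) = 50.18 mm); Taking the intersection: the r=8 cylinder at (14.5, 10) partially overlaps the result so far; clipping to the common part keeps 108.37 mm² — boundary = 61.03 mm. Overall, the cross-section has 2 separate islands. Total boundary length (outer) = 61.03 mm.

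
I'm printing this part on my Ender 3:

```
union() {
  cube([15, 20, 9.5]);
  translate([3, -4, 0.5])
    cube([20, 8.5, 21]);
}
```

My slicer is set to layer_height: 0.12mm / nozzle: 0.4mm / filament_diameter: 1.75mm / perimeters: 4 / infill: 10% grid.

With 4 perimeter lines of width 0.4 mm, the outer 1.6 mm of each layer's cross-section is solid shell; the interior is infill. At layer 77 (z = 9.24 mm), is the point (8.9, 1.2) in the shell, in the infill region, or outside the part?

infill

At z = 9.24 mm: the cube is present — its section is the full 15×20 rectangle; the 20×8.5 cube at (3, -4) contributes its full rectangle; Taking the union: the regions partially overlap (shared area 54.00 mm²), so overlapping operands fuse into one piece — 1 connected region. Overall, the cross-section is a single solid region. The nearest boundary edge runs (23.00, -4.00)→(3.00, -4.00); distance from the point to it = 5.20 mm. The point is inside the cross-section and 5.20 mm from the nearest boundary — more than the 1.6 mm shell width (4 × 0.4), so it's in the infill interior.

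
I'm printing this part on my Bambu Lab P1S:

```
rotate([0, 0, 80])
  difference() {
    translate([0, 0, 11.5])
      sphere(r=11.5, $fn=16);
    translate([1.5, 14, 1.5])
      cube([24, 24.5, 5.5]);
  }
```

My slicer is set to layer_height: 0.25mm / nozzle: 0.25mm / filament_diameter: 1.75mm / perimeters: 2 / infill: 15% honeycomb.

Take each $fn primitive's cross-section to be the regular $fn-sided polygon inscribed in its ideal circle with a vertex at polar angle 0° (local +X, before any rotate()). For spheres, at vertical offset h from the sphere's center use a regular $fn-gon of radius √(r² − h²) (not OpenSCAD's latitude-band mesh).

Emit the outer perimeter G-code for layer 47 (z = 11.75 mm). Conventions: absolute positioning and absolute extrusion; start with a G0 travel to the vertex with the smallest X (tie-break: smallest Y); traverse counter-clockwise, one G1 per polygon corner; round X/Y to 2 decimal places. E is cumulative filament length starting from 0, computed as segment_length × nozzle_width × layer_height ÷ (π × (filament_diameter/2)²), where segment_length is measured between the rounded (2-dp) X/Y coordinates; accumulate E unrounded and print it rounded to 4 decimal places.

At z = 11.75 mm: the r=11.5 sphere contributes a regular 16-gon of circumradius √(11.5²−0.25²) = 11.497; the cube at (1.5, 14) does not reach this height (z outside [1.5, 7]); Subtracting the remaining from the first: none of the subtracted shapes is present at this height, so the r=11.5 sphere is unchanged — 1 connected region; (whole slice rotated 80° about Z — lengths, areas and connectivity unchanged). The outline is a single polygon with 16 vertices. Extrusion per mm of travel: 0.25 × 0.25 / (π × 0.875²) = 0.025984. Accumulating E over each segment gives final E = 1.8649.

G0 X-11.32 Y2.00 Z11.75
G1 X-11.22 Y-2.49 E0.1167
G1 X-9.42 Y-6.59 E0.2331
G1 X-6.18 Y-9.70 E0.3497
G1 X-2.00 Y-11.32 E0.4662
G1 X2.49 Y-11.22 E0.5829
G1 X6.59 Y-9.42 E0.6993
G1 X9.70 Y-6.18 E0.8160
G1 X11.32 Y-2.00 E0.9325
G1 X11.22 Y2.49 E1.0492
G1 X9.42 Y6.59 E1.1655
G1 X6.18 Y9.70 E1.2822
G1 X2.00 Y11.32 E1.3987
G1 X-2.49 Y11.22 E1.5154
G1 X-6.59 Y9.42 E1.6318
G1 X-9.70 Y6.18 E1.7485
G1 X-11.32 Y2.00 E1.8649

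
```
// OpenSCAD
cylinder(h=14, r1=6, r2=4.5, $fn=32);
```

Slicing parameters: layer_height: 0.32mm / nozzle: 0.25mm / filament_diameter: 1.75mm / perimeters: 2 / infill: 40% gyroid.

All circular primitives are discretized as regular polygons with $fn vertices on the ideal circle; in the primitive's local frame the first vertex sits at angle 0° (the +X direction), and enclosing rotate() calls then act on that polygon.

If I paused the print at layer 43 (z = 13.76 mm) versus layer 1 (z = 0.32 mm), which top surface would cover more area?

layer 1 (z = 0.32 mm)

Layer 43 (z = 13.76): the cone (r1=6→r2=4.5) has section circumradius 4.526 here — a regular 32-gon (area = (32/2)·4.526²·sin(360°/32) = 63.93 mm²). So its area = 63.93 mm². Layer 1 (z = 0.32): the cone: at t=0.023 of its height the radius interpolates to r₁+(r₂−r₁)t = 5.966, giving a regular 32-gon of that circumradius (area = (32/2)·5.966²·sin(360°/32) = 111.09 mm²). So its area = 111.09 mm². Layer 1 is larger (111.09 vs 63.93 mm²).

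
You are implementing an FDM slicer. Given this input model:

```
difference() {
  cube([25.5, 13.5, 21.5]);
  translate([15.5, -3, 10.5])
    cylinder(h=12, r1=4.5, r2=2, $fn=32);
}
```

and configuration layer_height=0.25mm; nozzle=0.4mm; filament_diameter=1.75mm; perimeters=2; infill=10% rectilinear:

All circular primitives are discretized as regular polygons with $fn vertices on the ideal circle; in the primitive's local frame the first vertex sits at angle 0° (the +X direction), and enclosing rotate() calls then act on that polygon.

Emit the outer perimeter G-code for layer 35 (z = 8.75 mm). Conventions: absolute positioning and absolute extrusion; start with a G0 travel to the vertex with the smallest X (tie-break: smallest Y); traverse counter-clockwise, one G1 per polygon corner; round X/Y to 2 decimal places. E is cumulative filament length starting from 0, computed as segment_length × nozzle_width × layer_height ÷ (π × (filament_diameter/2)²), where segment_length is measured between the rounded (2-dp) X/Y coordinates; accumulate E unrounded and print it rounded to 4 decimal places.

At z = 8.75 mm: the 25.5×13.5 cube contributes its full rectangle; the cone at (15.5, -3) is not intersected at this z (z outside [10.5, 22.5]); After the difference (first − rest): none of the subtracted shapes is present at this height, so the 25.5×13.5 cube is unchanged — 1 connected region. The outline is a single polygon with 4 vertices. Extrusion per mm of travel: 0.4 × 0.25 / (π × 0.875²) = 0.041575. Accumulating E over each segment gives final E = 3.2429.

G0 X0.00 Y0.00 Z8.75
G1 X25.50 Y0.00 E1.0602
G1 X25.50 Y13.50 E1.6214
G1 X0.00 Y13.50 E2.6816
G1 X0.00 Y0.00 E3.2429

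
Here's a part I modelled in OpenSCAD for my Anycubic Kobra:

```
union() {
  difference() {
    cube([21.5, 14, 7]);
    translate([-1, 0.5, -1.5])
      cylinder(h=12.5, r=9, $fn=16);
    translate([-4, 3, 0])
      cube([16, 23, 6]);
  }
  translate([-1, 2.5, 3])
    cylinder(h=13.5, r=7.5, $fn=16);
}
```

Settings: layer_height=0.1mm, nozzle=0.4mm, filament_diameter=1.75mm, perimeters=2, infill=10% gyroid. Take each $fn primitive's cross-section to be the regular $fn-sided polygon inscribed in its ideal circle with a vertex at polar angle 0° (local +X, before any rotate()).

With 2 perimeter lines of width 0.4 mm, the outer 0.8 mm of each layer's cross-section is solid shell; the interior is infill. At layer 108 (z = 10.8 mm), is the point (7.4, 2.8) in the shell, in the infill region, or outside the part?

outside

At z = 10.8 mm: the cube is absent (z outside [0, 7]); the r=9 cylinder at (-1, 0.5) contributes a regular 16-gon of circumradius 9; the cube at (-4, 3) is absent (z outside [0, 6]); Taking the first minus the rest: the first operand is absent here, so nothing remains; the cylinder at (-1, 2.5): section is a regular 16-gon, circumradius r=7.5; Combining (union): only the r=7.5 cylinder at (-1, 2.5) is present, so the union is just that shape — 1 connected region. Overall, the cross-section is a single solid region. The nearest boundary edge runs (6.50, 2.50)→(5.93, 5.37); distance from the point to it = 0.94 mm. The point is not inside any of the regions above, so it lies outside the cross-section (0.94 mm from the nearest boundary).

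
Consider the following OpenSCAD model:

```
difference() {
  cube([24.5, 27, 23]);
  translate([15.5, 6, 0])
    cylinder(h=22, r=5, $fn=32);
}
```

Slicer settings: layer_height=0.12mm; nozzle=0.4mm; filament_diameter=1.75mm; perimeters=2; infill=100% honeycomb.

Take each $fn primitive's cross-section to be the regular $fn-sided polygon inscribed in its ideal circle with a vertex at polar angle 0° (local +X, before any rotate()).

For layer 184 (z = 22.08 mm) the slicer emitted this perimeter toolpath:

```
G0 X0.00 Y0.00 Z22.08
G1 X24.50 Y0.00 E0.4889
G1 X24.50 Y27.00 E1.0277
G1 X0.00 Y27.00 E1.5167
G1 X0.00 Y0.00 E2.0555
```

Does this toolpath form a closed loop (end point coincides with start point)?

yes

Start point (G0): (0.00, 0.00). End point (last G1): the path returns to the start — closed.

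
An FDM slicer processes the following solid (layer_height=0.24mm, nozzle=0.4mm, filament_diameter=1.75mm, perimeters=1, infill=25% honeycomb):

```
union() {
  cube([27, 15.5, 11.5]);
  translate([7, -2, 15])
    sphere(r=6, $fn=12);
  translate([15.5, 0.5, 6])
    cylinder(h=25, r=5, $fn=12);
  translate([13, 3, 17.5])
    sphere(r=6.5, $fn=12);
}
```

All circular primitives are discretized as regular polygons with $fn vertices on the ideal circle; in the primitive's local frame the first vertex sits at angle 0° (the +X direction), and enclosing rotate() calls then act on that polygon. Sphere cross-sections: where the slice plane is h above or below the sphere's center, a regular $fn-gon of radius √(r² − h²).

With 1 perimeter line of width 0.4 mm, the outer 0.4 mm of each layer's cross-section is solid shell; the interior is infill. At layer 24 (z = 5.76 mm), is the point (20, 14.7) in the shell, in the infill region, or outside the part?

At z = 5.76 mm: the cube is present — its section is the full 27×15.5 rectangle; the sphere at (7, -2) does not reach this height (|z−center|=9.240 > r=6); the cylinder at (15.5, 0.5) is not intersected at this z (z outside [6, 31]); the sphere at (13, 3) does not reach this height (|z−center|=11.740 > r=6.5); Merging all regions: only the 27×15.5 cube is present, so the union is just that shape — 1 connected region. Overall, the cross-section is a single solid region. The nearest boundary edge runs (27.00, 15.50)→(0.00, 15.50); distance from the point to it = 0.80 mm. The point is inside the cross-section and 0.80 mm from the nearest boundary — more than the 0.4 mm shell width (1 × 0.4), so it's in the infill interior.

infill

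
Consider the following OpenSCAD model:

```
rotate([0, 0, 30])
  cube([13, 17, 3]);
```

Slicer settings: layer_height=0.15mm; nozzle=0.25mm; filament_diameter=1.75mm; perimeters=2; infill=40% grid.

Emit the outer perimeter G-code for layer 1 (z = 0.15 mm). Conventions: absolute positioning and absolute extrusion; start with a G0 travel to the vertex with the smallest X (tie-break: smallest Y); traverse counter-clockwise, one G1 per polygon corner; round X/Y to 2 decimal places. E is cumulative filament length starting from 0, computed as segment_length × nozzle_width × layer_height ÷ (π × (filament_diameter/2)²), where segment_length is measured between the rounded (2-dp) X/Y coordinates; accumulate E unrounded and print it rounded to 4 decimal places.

G0 X-8.50 Y14.72 Z0.15
G1 X0.00 Y0.00 E0.2650
G1 X11.26 Y6.50 E0.4677
G1 X2.76 Y21.22 E0.7327
G1 X-8.50 Y14.72 E0.9354

At z = 0.15 mm: the 13×17 cube contributes its full rectangle; (whole slice rotated 30° about Z — lengths, areas and connectivity unchanged). The outline is a single polygon with 4 vertices. Extrusion per mm of travel: 0.25 × 0.15 / (π × 0.875²) = 0.015591. Accumulating E over each segment gives final E = 0.9354.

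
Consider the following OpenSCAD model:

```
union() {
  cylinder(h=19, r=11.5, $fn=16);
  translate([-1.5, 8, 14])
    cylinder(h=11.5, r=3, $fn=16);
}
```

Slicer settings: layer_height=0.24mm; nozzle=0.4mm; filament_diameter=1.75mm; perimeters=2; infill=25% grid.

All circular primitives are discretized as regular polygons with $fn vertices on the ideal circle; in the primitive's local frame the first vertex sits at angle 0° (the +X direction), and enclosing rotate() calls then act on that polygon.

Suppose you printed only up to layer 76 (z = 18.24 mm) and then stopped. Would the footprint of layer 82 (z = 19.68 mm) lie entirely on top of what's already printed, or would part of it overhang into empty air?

Compare the two slices. At z = 18.24: the cylinder: section is a regular 16-gon, circumradius r=11.5 (area = (16/2)·11.500²·sin(360°/16) = 404.88 mm²); the cylinder at (-1.5, 8): section is a regular 16-gon, circumradius r=3 (area = (16/2)·3.000²·sin(360°/16) = 27.55 mm²); Taking the union: the r=3 cylinder at (-1.5, 8) lies entirely inside the r=11.5 cylinder, so the union is just the r=11.5 cylinder — area = 404.88 mm². At z = 19.68: the cylinder is absent (z outside [0, 19]); the r=3 cylinder at (-1.5, 8) contributes a regular 16-gon of circumradius 3 (area = (16/2)·3.000²·sin(360°/16) = 27.55 mm²); Merging all regions: only the r=3 cylinder at (-1.5, 8) is present, so the union is just that shape — area = 27.55 mm². Checking containment: the cross-section at z = 19.68 is a subset of the cross-section at z = 18.24.

entirely on top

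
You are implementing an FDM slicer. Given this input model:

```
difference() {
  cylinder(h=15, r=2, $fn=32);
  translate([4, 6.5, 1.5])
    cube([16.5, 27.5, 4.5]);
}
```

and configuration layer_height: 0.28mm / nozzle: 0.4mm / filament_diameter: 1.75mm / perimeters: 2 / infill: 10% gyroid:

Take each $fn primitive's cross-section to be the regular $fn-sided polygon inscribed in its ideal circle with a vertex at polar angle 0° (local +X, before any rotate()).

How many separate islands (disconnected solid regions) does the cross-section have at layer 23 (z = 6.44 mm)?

1

At z = 6.44 mm: the cylinder: section is a regular 32-gon, circumradius r=2; the cube at (4, 6.5) does not reach this height (z outside [1.5, 6]); Taking the first minus the rest: none of the subtracted shapes is present at this height, so the r=2 cylinder is unchanged — 1 connected region. Overall, the cross-section is a single solid region. Island count = 1.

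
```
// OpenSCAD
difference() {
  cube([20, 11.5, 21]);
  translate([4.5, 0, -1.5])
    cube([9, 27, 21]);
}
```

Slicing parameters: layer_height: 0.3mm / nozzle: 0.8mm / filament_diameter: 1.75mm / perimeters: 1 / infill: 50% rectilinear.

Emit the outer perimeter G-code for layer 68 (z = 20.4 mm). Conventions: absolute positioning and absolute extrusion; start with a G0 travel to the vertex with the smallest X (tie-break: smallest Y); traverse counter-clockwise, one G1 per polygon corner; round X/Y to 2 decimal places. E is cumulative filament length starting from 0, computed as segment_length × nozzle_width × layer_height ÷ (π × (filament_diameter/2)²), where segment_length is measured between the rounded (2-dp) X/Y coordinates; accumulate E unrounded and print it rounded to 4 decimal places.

G0 X0.00 Y0.00 Z20.40
G1 X20.00 Y0.00 E1.9956
G1 X20.00 Y11.50 E3.1431
G1 X0.00 Y11.50 E5.1387
G1 X0.00 Y0.00 E6.2862

At z = 20.4 mm: the cube is present — its section is the full 20×11.5 rectangle; the cube at (4.5, 0) does not reach this height (z outside [-1.5, 19.5]); After the difference (first − rest): none of the subtracted shapes is present at this height, so the 20×11.5 cube is unchanged — 1 connected region. The outline is a single polygon with 4 vertices. Extrusion per mm of travel: 0.8 × 0.3 / (π × 0.875²) = 0.099780. Accumulating E over each segment gives final E = 6.2862.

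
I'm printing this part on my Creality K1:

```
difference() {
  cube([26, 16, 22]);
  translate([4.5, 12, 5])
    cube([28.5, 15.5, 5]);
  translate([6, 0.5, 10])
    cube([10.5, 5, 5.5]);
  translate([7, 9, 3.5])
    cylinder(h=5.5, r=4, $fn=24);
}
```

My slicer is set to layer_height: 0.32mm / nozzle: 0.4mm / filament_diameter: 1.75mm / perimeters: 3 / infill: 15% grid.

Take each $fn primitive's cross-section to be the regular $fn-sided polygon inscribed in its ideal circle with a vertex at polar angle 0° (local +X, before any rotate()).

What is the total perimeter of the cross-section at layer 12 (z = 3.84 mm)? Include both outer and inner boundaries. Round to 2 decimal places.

At z = 3.84 mm: the cube (footprint 26×16) is included at this height (perimeter 84.00 mm); the cube at (4.5, 12) is not intersected at this z (z outside [5, 10]); the cube at (6, 0.5) does not reach this height (z outside [10, 15.5]); the r=4 cylinder at (7, 9) gives a regular 24-gon of circumradius 4 (constant along its height) (perimeter = 2·24·4.000·sin(180°/24) = 25.06 mm); Taking the first minus the rest: starting from the 26×16 cube, the r=4 cylinder at (7, 9) lies wholly inside it (removes its full 49.69 mm² and its 25.06 mm outline becomes a hole wall) — boundary (outer + 1 inner loop) = 109.06 mm. Overall, the cross-section is one region with 1 hole. Total boundary length (outer + inner) = 109.06 mm.

109.06 mm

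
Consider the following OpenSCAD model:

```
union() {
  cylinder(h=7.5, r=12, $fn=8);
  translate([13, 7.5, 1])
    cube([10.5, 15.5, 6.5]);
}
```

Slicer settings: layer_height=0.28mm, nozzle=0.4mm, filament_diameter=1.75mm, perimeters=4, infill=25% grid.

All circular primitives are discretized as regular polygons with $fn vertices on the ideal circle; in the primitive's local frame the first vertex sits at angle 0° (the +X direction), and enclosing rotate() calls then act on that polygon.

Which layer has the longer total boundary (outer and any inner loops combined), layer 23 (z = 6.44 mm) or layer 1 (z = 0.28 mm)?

Layer 23 (z = 6.44): the r=12 cylinder contributes a regular 8-gon of circumradius 12 (perimeter = 2·8·12.000·sin(180°/8) = 73.48 mm); the 10.5×15.5 cube at (13, 7.5) contributes its full rectangle (perimeter 52.00 mm); Merging all regions: the 2 present regions are separate (no shared area or edge), so areas and boundary lengths simply add and each stays a separate island — boundary = 125.48 mm. So its perimeter = 125.48 mm. Layer 1 (z = 0.28): the r=12 cylinder gives a regular 8-gon of circumradius 12 (constant along its height) (perimeter = 2·8·12.000·sin(180°/8) = 73.48 mm); the cube at (13, 7.5) does not reach this height (z outside [1, 7.5]); Combining (union): only the r=12 cylinder is present, so the union is just that shape — boundary = 73.48 mm. So its perimeter = 73.48 mm. Layer 23 is larger (125.48 vs 73.48 mm).

layer 23 (z = 6.44 mm)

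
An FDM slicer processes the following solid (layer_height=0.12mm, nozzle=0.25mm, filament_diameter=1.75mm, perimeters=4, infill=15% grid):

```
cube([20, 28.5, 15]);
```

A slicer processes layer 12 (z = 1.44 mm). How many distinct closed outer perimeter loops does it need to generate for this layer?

At z = 1.44 mm: the 20×28.5 cube contributes its full rectangle. The result has 1 disconnected region.

1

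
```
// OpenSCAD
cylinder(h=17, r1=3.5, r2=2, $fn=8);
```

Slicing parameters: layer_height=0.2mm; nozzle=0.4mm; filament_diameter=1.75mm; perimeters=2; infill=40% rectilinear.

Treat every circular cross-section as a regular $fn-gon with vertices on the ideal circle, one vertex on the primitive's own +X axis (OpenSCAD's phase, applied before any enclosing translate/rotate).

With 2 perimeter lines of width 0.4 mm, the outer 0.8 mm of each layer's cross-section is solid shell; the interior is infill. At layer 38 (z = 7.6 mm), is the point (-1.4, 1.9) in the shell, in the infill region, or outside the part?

At z = 7.6 mm: the cone contributes a regular 8-gon of circumradius 2.829 (interpolated between r1=3.5 and r2=2 at t=0.447). Overall, the cross-section is a single solid region. The nearest boundary edge runs (0.00, 2.83)→(-2.00, 2.00); distance from the point to it = 0.32 mm. The point is inside the cross-section, 0.32 mm from the nearest boundary — within the 0.8 mm shell band (2 × 0.4).

shell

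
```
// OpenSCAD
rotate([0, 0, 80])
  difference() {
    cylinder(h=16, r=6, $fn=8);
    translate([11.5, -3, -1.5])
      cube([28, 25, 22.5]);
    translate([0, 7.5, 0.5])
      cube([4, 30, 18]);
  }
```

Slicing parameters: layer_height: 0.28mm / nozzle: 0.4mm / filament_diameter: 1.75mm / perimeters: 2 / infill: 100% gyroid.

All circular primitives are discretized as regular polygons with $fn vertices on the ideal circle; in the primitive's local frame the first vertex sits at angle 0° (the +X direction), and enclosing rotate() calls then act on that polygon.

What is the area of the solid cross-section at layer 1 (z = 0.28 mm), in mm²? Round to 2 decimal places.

At z = 0.28 mm: the r=6 cylinder gives a regular 8-gon of circumradius 6 (constant along its height) (area = (8/2)·6.000²·sin(360°/8) = 101.82 mm²); the cube at (11.5, -3) is present — its section is the full 28×25 rectangle (area 700.00 mm²); the cube at (0, 7.5) is absent (z outside [0.5, 18.5]); Taking the first minus the rest: starting from the r=6 cylinder (101.82 mm²), the 28×25 cube at (11.5, -3) misses the remaining region (no effect) — area = 101.82 mm²; (rotated 80° about Z; rotation is an isometry so areas/perimeters/island counts are preserved). Overall, the cross-section is a single solid region. Net area = 101.82 mm².

101.82 mm²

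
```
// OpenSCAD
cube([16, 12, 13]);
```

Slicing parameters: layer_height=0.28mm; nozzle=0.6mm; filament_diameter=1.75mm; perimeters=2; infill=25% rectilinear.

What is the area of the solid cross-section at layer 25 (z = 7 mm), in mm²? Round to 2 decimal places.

192.00 mm²

At z = 7 mm: the cube (footprint 16×12) is included at this height (area 192.00 mm²). Overall, the cross-section is a single solid region. Net area = 192.00 mm².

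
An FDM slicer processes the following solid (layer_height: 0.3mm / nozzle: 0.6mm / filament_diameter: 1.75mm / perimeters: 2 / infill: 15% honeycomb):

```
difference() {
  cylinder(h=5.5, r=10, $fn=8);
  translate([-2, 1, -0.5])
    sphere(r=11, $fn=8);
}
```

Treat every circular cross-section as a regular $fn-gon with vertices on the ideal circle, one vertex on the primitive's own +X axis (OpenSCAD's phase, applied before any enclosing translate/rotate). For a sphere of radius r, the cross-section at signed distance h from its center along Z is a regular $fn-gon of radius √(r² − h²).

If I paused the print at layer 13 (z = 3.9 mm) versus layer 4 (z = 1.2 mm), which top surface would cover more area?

Layer 13 (z = 3.9): the r=10 cylinder contributes a regular 8-gon of circumradius 10 (area = (8/2)·10.000²·sin(360°/8) = 282.84 mm²); the r=11 sphere at (-2, 1) slices to a regular 8-gon of circumradius 10.082 (√(r²−h²) with h=4.4 from center) (area = (8/2)·10.082²·sin(360°/8) = 287.48 mm²); Subtracting the remaining from the first: starting from the r=10 cylinder (282.84 mm²), the r=11 sphere at (-2, 1) partially overlaps it — only the 242.88 mm² overlap (of its 287.48 mm²) is removed, clipping the outline — area = 39.96 mm². So its area = 39.96 mm². Layer 4 (z = 1.2): the cylinder: section is a regular 8-gon, circumradius r=10 (area = (8/2)·10.000²·sin(360°/8) = 282.84 mm²); the sphere at (-2, 1): section is a regular 8-gon, circumradius = √(r²−h²) = √(11²−1.7²) = 10.868 (area = (8/2)·10.868²·sin(360°/8) = 334.07 mm²); Taking the first minus the rest: starting from the r=10 cylinder (282.84 mm²), the r=11 sphere at (-2, 1) partially overlaps it — only the 259.90 mm² overlap (of its 334.07 mm²) is removed, clipping the outline — area = 22.94 mm². So its area = 22.94 mm². Layer 13 is larger (39.96 vs 22.94 mm²).

layer 13 (z = 3.9 mm)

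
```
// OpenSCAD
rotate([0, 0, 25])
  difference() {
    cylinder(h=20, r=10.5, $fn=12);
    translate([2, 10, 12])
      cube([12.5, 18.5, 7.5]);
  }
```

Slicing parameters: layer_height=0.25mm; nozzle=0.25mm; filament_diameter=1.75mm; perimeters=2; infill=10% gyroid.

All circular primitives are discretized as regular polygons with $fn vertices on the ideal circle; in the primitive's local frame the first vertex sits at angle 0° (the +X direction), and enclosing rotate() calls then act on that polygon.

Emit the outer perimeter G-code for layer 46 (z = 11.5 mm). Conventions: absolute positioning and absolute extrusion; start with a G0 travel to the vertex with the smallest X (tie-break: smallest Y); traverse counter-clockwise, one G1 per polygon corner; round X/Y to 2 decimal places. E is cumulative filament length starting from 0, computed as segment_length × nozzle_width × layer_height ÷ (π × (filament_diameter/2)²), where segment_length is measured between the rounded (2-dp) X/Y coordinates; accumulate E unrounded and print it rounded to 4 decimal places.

At z = 11.5 mm: the r=10.5 cylinder contributes a regular 12-gon of circumradius 10.5; the cube at (2, 10) is absent (z outside [12, 19.5]); Subtracting the remaining from the first: none of the subtracted shapes is present at this height, so the r=10.5 cylinder is unchanged — 1 connected region; (rotated 25° about Z; rotation is an isometry so areas/perimeters/island counts are preserved). The outline is a single polygon with 12 vertices. Extrusion per mm of travel: 0.25 × 0.25 / (π × 0.875²) = 0.025984. Accumulating E over each segment gives final E = 1.6949.

G0 X-10.46 Y0.92 Z11.50
G1 X-9.52 Y-4.44 E0.1414
G1 X-6.02 Y-8.60 E0.2827
G1 X-0.92 Y-10.46 E0.4237
G1 X4.44 Y-9.52 E0.5651
G1 X8.60 Y-6.02 E0.7064
G1 X10.46 Y-0.92 E0.8475
G1 X9.52 Y4.44 E0.9889
G1 X6.02 Y8.60 E1.1301
G1 X0.92 Y10.46 E1.2712
G1 X-4.44 Y9.52 E1.4126
G1 X-8.60 Y6.02 E1.5538
G1 X-10.46 Y0.92 E1.6949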